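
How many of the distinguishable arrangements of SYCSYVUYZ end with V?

With the last slot taken by V, it remains to arrange the other 8 letters (SYCSYUYZ).
Those 8 letters have S appearing twice and Y appearing 3 times, giving (8)!/(3!·2!) = 3360.

3360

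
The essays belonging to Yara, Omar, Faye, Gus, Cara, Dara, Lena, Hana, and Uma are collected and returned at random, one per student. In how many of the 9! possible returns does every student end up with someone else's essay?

133496

Let Aᵢ be the assignments in which student i gets their own essay. We want the size of the complement of A₁∪…∪A_9.
By inclusion–exclusion this is Σ_{j=0}^{9} (−1)^j C(9,j)·(9−j)!.
Computing: 362880 − 362880 + 181440 − 60480 + 15120 − 3024 + 504 − 72 + 9 − 1 = 133496.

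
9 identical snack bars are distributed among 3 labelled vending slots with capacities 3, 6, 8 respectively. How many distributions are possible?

27

By stars and bars, unrestricted non-negative solutions to x_1+…+x_3 = 9 number C(9+2,2) = 55.
Subtract solutions that violate a single cap (substitute x_i' = x_i − (cap_i+1)): x_1 ≥ 4 gives C(7,2) = 21; x_2 ≥ 7 gives C(4,2) = 6; x_3 ≥ 9 gives C(2,2) = 1. Together 28.
No two caps can be exceeded simultaneously, so the pair terms are all 0.
By inclusion–exclusion the count is 55 − 28 + 0 = 27.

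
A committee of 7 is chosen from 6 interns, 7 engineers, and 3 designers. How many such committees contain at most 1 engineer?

624

Split by how many engineers are chosen (0 through 1).
Sum: C(7,0)·C(9,7) + C(7,1)·C(9,6) = 36 + 588 = 624.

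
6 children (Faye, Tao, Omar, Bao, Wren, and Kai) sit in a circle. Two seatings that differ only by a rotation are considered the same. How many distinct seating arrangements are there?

Around a circle, 6 distinct people have 6!/6 = (5)! = 120 rotationally distinct seatings.

120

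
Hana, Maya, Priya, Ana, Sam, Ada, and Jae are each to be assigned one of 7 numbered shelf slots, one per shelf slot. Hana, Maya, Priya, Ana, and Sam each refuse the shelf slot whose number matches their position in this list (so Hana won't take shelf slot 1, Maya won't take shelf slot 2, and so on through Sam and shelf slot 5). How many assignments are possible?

2428

Let Aᵢ (for 1 ≤ i ≤ 5) be the placements that put person i in their forbidden shelf slot. Any j of these fix j positions, leaving (7−j)! ways to fill the rest, and there are C(5,j) ways to pick which j.
By inclusion–exclusion, the number of valid placements is Σ_{j=0}^{5} (−1)^j C(5,j)·(7−j)!.
Computing: 5040 − 3600 + 1200 − 240 + 30 − 2 = 2428.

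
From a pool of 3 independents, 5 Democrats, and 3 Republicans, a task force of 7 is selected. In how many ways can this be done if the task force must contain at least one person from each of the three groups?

With no constraint there are C(11,7) = 330 possible selections.
Selections missing a whole group: no independents → C(8,7) = 8; no Democrats → C(6,7) = 0; no Republicans → C(8,7) = 8.
Add back selections omitting two groups (i.e. drawn from a single group): C(3,7) + C(5,7) + C(3,7) = 0.
By inclusion–exclusion: 330 − 16 + 0 = 314.

314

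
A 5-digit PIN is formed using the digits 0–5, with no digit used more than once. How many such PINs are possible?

720

This is a permutation of 5 out of 6: P(6,5) = 6!/1!.
That product is 6 × 5 × 4 × 3 × 2 = 720.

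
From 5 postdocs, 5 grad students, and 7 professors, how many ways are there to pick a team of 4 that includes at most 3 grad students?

2375

Split by how many grad students are chosen (0 through 3).
Sum: C(5,0)·C(12,4) + C(5,1)·C(12,3) + C(5,2)·C(12,2) + C(5,3)·C(12,1) = 495 + 1100 + 660 + 120 = 2375.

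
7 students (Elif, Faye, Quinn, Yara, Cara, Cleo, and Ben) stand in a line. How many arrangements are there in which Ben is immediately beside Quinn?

1440

Glue Ben and Quinn into one block (2 internal orders), leaving 6 units to arrange in a row.
So the count is 2·(6)! = 1440.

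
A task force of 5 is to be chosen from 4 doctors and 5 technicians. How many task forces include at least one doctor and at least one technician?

Total 5-person selections from all 9: C(9,5) = 126.
Subtract selections that omit an entire group: no doctors → C(5,5) = 1; no technicians → C(4,5) = 0.
Both groups omitted at once is impossible, so 126 − 1 = 125.

125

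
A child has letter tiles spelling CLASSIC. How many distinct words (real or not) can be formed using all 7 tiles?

1260

CLASSIC has 7 letters with C appearing twice and S appearing twice.
Dividing 7! = 5040 by 2!·2! = 4 for the repeated letters gives 1260.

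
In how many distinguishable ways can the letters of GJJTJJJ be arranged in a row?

42

The 7 letters of GJJTJJJ have repeats: J appearing 5 times.
Dividing 7! = 5040 by 5! = 120 for the repeated letters gives 42.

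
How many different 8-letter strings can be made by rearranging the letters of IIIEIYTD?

Letter multiplicities in IIIEIYTD: D×1, E×1, I×4, T×1, Y×1.
So there are 8! / (4!) = 1680 distinguishable arrangements.

1680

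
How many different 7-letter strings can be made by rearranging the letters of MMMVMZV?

Letter multiplicities in MMMVMZV: M×4, V×2, Z×1.
The number of distinct arrangements is 7!/(4!·2!) = 5040/48 = 105.

105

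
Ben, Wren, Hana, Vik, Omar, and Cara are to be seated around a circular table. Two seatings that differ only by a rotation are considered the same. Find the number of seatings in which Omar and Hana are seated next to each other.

Glue Omar and Hana into a block (2 internal orders). Seating 5 units around a circle gives (4)! arrangements.
So 2 × (4)! = 2 × 24 = 48.

48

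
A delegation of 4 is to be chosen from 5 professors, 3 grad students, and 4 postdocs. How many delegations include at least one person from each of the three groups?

Unrestricted: C(12,4) = 495 ways to pick any 4 of the 12.
Subtract selections that omit an entire group: no professors → C(7,4) = 35; no grad students → C(9,4) = 126; no postdocs → C(8,4) = 70.
Add back selections omitting two groups (i.e. drawn from a single group): C(5,4) + C(3,4) + C(4,4) = 6.
By inclusion–exclusion: 495 − 231 + 6 = 270.

270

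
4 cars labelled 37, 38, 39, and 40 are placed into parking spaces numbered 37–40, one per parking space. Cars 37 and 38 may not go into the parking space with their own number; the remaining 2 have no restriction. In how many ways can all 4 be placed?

Let Aᵢ (for i ∈ {37, 38}) be the placements that put car i in its forbidden parking space. Any j of these fix j positions, leaving (4−j)! ways to fill the rest, and there are C(2,j) ways to pick which j.
By inclusion–exclusion, the number of valid placements is Σ_{j=0}^{2} (−1)^j C(2,j)·(4−j)!.
Computing: 24 − 12 + 2 = 14.

14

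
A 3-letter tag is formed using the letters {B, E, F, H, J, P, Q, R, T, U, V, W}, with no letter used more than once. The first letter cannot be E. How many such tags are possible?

The first letter has 12−1 = 11 choices (anything except E).
The remaining 2 letters are filled from the other 11 symbols without repetition: 11 × 10 = 110.
Total: 11 × 110 = 1210.

1210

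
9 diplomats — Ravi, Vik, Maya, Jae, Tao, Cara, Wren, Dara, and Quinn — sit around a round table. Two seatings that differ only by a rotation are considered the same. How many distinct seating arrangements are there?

Around a circle, 9 distinct people have 9!/9 = (8)! = 40320 rotationally distinct seatings.

40320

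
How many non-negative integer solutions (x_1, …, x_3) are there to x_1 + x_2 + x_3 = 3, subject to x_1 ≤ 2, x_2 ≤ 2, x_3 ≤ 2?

7

Ignoring the caps, the number of non-negative solutions to x_1+…+x_3 = 3 is C(5,2) = 10.
Subtract solutions that violate a single cap (substitute x_i' = x_i − (cap_i+1)): x_1 ≥ 3 gives C(2,2) = 1; x_2 ≥ 3 gives C(2,2) = 1; x_3 ≥ 3 gives C(2,2) = 1. Together 3.
No two caps can be exceeded simultaneously, so the pair terms are all 0.
By inclusion–exclusion the count is 10 − 3 + 0 = 7.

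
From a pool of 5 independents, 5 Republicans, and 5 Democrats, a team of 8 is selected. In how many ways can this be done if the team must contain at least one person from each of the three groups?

6300

With no constraint there are C(15,8) = 6435 possible selections.
Selections missing a whole group: no independents → C(10,8) = 45; no Republicans → C(10,8) = 45; no Democrats → C(10,8) = 45.
Add back selections omitting two groups (i.e. drawn from a single group): C(5,8) + C(5,8) + C(5,8) = 0.
By inclusion–exclusion: 6435 − 135 + 0 = 6300.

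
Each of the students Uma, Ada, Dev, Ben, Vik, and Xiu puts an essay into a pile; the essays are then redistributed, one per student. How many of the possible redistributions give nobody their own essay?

265

Count assignments avoiding every fixed point. For any j of the 6 students fixed to their own essay, the other 6−j can be arranged in (6−j)! ways.
By inclusion–exclusion this is Σ_{j=0}^{6} (−1)^j C(6,j)·(6−j)!.
Computing: 720 − 720 + 360 − 120 + 30 − 6 + 1 = 265.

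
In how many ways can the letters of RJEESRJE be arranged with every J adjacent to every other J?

420

Treat the 2 copies of J as a single block. The multiset to arrange is then {JJ, E, E, E, R, R, S}, 7 items in all.
That gives (7)!/(3!·2!) = 420 arrangements.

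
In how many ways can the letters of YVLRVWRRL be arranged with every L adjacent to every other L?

Treat the 2 copies of L as a single block. The multiset to arrange is then {LL, R, R, R, V, V, W, Y}, 8 items in all.
That gives (8)!/(3!·2!) = 3360 arrangements.

3360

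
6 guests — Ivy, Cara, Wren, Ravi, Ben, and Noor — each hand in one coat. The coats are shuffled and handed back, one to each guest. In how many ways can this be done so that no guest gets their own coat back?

265

Count assignments avoiding every fixed point. For any j of the 6 guests fixed to their own coat, the other 6−j can be arranged in (6−j)! ways.
By inclusion–exclusion this is Σ_{j=0}^{6} (−1)^j C(6,j)·(6−j)!.
Computing: 720 − 720 + 360 − 120 + 30 − 6 + 1 = 265.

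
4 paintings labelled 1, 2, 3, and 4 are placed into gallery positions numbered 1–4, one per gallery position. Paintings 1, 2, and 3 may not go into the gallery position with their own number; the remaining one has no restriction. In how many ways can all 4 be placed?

11

Let Aᵢ (for i ∈ {1, 2, 3}) be the placements that put painting i in its forbidden gallery position. Any j of these fix j positions, leaving (4−j)! ways to fill the rest, and there are C(3,j) ways to pick which j.
By inclusion–exclusion, the number of valid placements is Σ_{j=0}^{3} (−1)^j C(3,j)·(4−j)!.
Computing: 24 − 18 + 6 − 1 = 11.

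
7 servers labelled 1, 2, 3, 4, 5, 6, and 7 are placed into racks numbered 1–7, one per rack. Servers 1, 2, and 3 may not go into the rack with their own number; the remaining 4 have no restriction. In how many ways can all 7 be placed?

3216

Let Aᵢ (for i ∈ {1, 2, 3}) be the placements that put server i in its forbidden rack. Any j of these fix j positions, leaving (7−j)! ways to fill the rest, and there are C(3,j) ways to pick which j.
By inclusion–exclusion, the number of valid placements is Σ_{j=0}^{3} (−1)^j C(3,j)·(7−j)!.
Computing: 5040 − 2160 + 360 − 24 = 3216.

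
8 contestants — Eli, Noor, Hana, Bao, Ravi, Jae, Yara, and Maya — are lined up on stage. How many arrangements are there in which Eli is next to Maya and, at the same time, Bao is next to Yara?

2880

Treat {Eli,Maya} as one block (2 orders) and {Bao,Yara} as another (2 orders).
That leaves 6 units to arrange: 2 × 2 × 6! = 4 × 720 = 2880.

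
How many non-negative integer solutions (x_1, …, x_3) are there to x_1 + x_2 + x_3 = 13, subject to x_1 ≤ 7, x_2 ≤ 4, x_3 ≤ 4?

Ignoring the caps, the number of non-negative solutions to x_1+…+x_3 = 13 is C(15,2) = 105.
Subtract solutions that violate a single cap (substitute x_i' = x_i − (cap_i+1)): x_1 ≥ 8 gives C(7,2) = 21; x_2 ≥ 5 gives C(10,2) = 45; x_3 ≥ 5 gives C(10,2) = 45. Together 111.
Add back pairs where two caps are both exceeded: 1 + 1 + 10 = 12.
By inclusion–exclusion the count is 105 − 111 + 12 = 6.

6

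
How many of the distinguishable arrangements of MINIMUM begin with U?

With the first slot taken by U, it remains to arrange the other 6 letters (MINIMM).
Those 6 letters have I appearing twice and M appearing 3 times, giving (6)!/(3!·2!) = 60.

60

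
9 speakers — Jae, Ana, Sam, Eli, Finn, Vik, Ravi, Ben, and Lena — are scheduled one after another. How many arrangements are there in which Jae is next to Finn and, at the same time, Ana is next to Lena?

20160

Treat {Jae,Finn} as one block (2 orders) and {Ana,Lena} as another (2 orders).
That leaves 7 units to arrange: 2 × 2 × 7! = 4 × 5040 = 20160.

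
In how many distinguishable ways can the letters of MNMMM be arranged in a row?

5

MNMMM has 5 letters with M appearing 4 times.
So there are 5! / (4!) = 5 distinguishable arrangements.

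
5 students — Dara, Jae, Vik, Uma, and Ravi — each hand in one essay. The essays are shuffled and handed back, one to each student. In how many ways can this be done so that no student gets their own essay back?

This is the derangement count D_5: permutations of 5 items with no fixed point.
By inclusion–exclusion this is Σ_{j=0}^{5} (−1)^j C(5,j)·(5−j)!.
Computing: 120 − 120 + 60 − 20 + 5 − 1 = 44.

44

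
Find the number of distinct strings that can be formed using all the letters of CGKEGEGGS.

7560

Letter multiplicities in CGKEGEGGS: C×1, E×2, G×4, K×1, S×1.
Dividing 9! = 362880 by 4!·2! = 48 for the repeated letters gives 7560.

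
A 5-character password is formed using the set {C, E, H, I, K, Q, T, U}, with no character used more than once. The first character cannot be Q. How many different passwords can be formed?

5880

The first character has 8−1 = 7 choices (anything except Q).
The remaining 4 characters are filled from the other 7 symbols without repetition: 7 × 6 × 5 × 4 = 840.
Total: 7 × 840 = 5880.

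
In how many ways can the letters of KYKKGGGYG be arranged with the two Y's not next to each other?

980

Total arrangements of KYKKGGGYG: 9!/(4!·3!·2!) = 1260.
Arrangements with the Y's together: treat YY as one letter, giving (8)!/(4!·3!) = 280.
Hence 1260 − 280 = 980.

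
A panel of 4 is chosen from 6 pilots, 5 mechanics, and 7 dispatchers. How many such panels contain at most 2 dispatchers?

Split by how many dispatchers are chosen (0 through 2).
Sum: C(7,0)·C(11,4) + C(7,1)·C(11,3) + C(7,2)·C(11,2) = 330 + 1155 + 1155 = 2640.

2640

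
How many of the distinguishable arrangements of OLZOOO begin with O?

With the first slot taken by O, it remains to arrange the other 5 letters (LZOOO).
Those 5 letters have O appearing 3 times, giving (5)!/(3!) = 20.

20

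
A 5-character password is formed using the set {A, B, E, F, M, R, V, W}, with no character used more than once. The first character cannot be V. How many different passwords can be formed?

The first character has 8−1 = 7 choices (anything except V).
The remaining 4 characters are filled from the other 7 symbols without repetition: 7 × 6 × 5 × 4 = 840.
Total: 7 × 840 = 5880.

5880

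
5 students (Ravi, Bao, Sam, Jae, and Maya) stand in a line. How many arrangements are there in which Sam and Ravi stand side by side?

48

Glue Sam and Ravi into one block (2 internal orders), leaving 4 units to arrange in a row.
That gives 2 × 4! = 2 × 24 = 48.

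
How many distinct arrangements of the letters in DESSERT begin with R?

180

Fix R in the first position and arrange the remaining 6 letters.
Those 6 letters have E appearing twice and S appearing twice, giving (6)!/(2!·2!) = 180.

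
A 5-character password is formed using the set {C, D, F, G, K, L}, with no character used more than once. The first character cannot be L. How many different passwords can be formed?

The first character has 6−1 = 5 choices (anything except L).
The remaining 4 characters are filled from the other 5 symbols without repetition: 5 × 4 × 3 × 2 = 120.
Total: 5 × 120 = 600.

600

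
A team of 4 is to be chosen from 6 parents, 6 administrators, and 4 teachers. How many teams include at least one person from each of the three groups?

Total 4-person selections from all 16: C(16,4) = 1820.
Selections missing a whole group: no parents → C(10,4) = 210; no administrators → C(10,4) = 210; no teachers → C(12,4) = 495.
Add back selections omitting two groups (i.e. drawn from a single group): C(6,4) + C(6,4) + C(4,4) = 31.
By inclusion–exclusion: 1820 − 915 + 31 = 936.

936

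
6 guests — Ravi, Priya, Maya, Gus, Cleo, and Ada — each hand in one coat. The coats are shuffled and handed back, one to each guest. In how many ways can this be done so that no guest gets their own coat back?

Count assignments avoiding every fixed point. For any j of the 6 guests fixed to their own coat, the other 6−j can be arranged in (6−j)! ways.
By inclusion–exclusion this is Σ_{j=0}^{6} (−1)^j C(6,j)·(6−j)!.
Computing: 720 − 720 + 360 − 120 + 30 − 6 + 1 = 265.

265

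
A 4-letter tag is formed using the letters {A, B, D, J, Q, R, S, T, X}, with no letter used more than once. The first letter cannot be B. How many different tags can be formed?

The first letter has 9−1 = 8 choices (anything except B).
The remaining 3 letters are filled from the other 8 symbols without repetition: 8 × 7 × 6 = 336.
Total: 8 × 336 = 2688.

2688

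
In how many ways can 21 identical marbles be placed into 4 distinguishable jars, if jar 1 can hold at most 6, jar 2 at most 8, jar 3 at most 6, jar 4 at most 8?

118

By stars and bars, unrestricted non-negative solutions to x_1+…+x_4 = 21 number C(21+3,3) = 2024.
Subtract solutions that violate a single cap (substitute x_i' = x_i − (cap_i+1)): x_1 ≥ 7 gives C(17,3) = 680; x_2 ≥ 9 gives C(15,3) = 455; x_3 ≥ 7 gives C(17,3) = 680; x_4 ≥ 9 gives C(15,3) = 455. Together 2270.
Add back pairs where two caps are both exceeded: 56 + 120 + 56 + 56 + 20 + 56 = 364.
By inclusion–exclusion the count is 2024 − 2270 + 364 = 118.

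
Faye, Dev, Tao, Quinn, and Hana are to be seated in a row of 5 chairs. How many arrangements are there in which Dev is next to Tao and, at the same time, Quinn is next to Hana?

Treat {Dev,Tao} as one block (2 orders) and {Quinn,Hana} as another (2 orders).
That leaves 3 units to arrange: 2 × 2 × 3! = 4 × 6 = 24.

24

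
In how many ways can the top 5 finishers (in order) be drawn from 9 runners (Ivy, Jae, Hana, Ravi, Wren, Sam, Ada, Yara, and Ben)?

15120

This is an ordered selection of 5 from 9: P(9,5).
That gives 9 × 8 × 7 × 6 × 5 = 15120.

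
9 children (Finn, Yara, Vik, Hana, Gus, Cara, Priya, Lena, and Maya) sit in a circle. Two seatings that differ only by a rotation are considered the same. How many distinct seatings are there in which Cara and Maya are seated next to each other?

10080

Treat {Cara, Maya} as one unit (2 internal orders) and seat the resulting 8 units around the table: (7)! circular arrangements.
So 2 × (7)! = 2 × 5040 = 10080.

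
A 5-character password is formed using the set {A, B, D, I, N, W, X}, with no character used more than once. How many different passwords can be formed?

Choose and order 5 of the 7 symbols: the first character has 7 options, the next 6, and so on down to 3.
That product is 7 × 6 × 5 × 4 × 3 = 2520.

2520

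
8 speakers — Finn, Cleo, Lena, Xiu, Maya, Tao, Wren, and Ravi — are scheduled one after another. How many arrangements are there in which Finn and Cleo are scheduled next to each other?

Place the 6 others and the Finn-Cleo pair as 7 objects in a line; the pair has 2 internal arrangements.
That gives 2 × 7! = 2 × 5040 = 10080.

10080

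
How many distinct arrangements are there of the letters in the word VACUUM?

Letter multiplicities in VACUUM: A×1, C×1, M×1, U×2, V×1.
Dividing 6! = 720 by 2! = 2 for the repeated letters gives 360.

360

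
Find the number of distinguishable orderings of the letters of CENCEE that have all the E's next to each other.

12

Treat the 3 copies of E as a single block. The multiset to arrange is then {EEE, C, C, N}, 4 items in all.
That gives (4)!/(2!) = 12 arrangements.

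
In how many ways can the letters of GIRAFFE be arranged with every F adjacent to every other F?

Treat the 2 copies of F as a single block. The multiset to arrange is then {FF, A, E, G, I, R}, 6 items in all.
All 6 items are distinct, so there are (6)! = 720 arrangements.

720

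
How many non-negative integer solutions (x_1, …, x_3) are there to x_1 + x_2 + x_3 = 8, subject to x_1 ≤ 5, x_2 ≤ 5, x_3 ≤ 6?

Ignoring the caps, the number of non-negative solutions to x_1+…+x_3 = 8 is C(10,2) = 45.
Subtract solutions that violate a single cap (substitute x_i' = x_i − (cap_i+1)): x_1 ≥ 6 gives C(4,2) = 6; x_2 ≥ 6 gives C(4,2) = 6; x_3 ≥ 7 gives C(3,2) = 3. Together 15.
No two caps can be exceeded simultaneously, so the pair terms are all 0.
By inclusion–exclusion the count is 45 − 15 + 0 = 30.

30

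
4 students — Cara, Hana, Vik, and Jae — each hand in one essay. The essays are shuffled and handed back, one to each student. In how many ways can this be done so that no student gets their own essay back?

9

Count assignments avoiding every fixed point. For any j of the 4 students fixed to their own essay, the other 4−j can be arranged in (4−j)! ways.
By inclusion–exclusion this is Σ_{j=0}^{4} (−1)^j C(4,j)·(4−j)!.
Computing: 24 − 24 + 12 − 4 + 1 = 9.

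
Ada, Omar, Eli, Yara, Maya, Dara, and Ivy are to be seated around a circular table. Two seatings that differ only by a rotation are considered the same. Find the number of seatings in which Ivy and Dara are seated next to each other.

240

Treat {Ivy, Dara} as one unit (2 internal orders) and seat the resulting 6 units around the table: (5)! circular arrangements.
So 2 × (5)! = 2 × 120 = 240.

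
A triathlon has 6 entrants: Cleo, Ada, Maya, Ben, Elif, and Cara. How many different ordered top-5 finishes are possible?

720

This is an ordered selection of 5 from 6: P(6,5).
That gives 6 × 5 × 4 × 3 × 2 = 720.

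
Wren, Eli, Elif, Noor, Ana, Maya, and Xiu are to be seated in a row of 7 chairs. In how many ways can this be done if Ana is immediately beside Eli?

Treat {Ana, Eli} as a single unit. There are 6 units to order, and the pair itself can be ordered 2 ways.
So the count is 2·(6)! = 1440.

1440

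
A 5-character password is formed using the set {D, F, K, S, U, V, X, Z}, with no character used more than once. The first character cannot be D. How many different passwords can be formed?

The first character has 8−1 = 7 choices (anything except D).
The remaining 4 characters are filled from the other 7 symbols without repetition: 7 × 6 × 5 × 4 = 840.
Total: 7 × 840 = 5880.

5880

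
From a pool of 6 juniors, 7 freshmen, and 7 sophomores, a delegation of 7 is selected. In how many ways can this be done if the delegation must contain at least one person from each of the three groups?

70658

Total 7-person selections from all 20: C(20,7) = 77520.
Selections missing a whole group: no juniors → C(14,7) = 3432; no freshmen → C(13,7) = 1716; no sophomores → C(13,7) = 1716.
Add back selections omitting two groups (i.e. drawn from a single group): C(6,7) + C(7,7) + C(7,7) = 2.
By inclusion–exclusion: 77520 − 6864 + 2 = 70658.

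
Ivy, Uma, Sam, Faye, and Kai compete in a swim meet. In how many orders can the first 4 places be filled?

There are 5 choices for 1st place, 4 for 2nd, and so on down to 2 for position 4.
That gives 5 × 4 × 3 × 2 = 120.

120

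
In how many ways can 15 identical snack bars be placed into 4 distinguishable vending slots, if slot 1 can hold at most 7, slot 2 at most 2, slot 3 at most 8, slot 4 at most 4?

Ignoring the caps, the number of non-negative solutions to x_1+…+x_4 = 15 is C(18,3) = 816.
Subtract solutions that violate a single cap (substitute x_i' = x_i − (cap_i+1)): x_1 ≥ 8 gives C(10,3) = 120; x_2 ≥ 3 gives C(15,3) = 455; x_3 ≥ 9 gives C(9,3) = 84; x_4 ≥ 5 gives C(13,3) = 286. Together 945.
Add back pairs where two caps are both exceeded: 35 + 0 + 10 + 20 + 120 + 4 = 189.
By inclusion–exclusion the count is 816 − 945 + 189 = 60.

60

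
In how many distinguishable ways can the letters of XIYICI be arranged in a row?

XIYICI has 6 letters with I appearing 3 times.
Dividing 6! = 720 by 3! = 6 for the repeated letters gives 120.

120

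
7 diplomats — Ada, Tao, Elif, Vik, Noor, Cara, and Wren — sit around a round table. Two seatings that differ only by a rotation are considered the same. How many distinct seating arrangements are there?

Around a circle, 7 distinct people have 7!/7 = (6)! = 720 rotationally distinct seatings.

720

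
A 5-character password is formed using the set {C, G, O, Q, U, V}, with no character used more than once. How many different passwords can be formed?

This is a permutation of 5 out of 6: P(6,5) = 6!/1!.
6 × 5 × 4 × 3 × 2 = 720.

720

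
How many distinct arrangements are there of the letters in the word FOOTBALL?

10080

The 8 letters of FOOTBALL have repeats: L appearing twice and O appearing twice.
Dividing 8! = 40320 by 2!·2! = 4 for the repeated letters gives 10080.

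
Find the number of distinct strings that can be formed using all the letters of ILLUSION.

10080

ILLUSION has 8 letters with I appearing twice and L appearing twice.
Dividing 8! = 40320 by 2!·2! = 4 for the repeated letters gives 10080.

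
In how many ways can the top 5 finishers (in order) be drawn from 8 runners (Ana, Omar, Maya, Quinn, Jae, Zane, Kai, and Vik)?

There are 8 choices for 1st place, 7 for 2nd, and so on down to 4 for position 5.
That gives 8 × 7 × 6 × 5 × 4 = 6720.

6720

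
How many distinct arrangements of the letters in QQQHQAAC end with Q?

Fix Q in the last position and arrange the remaining 7 letters.
Those 7 letters have A appearing twice and Q appearing 3 times, giving (7)!/(3!·2!) = 420.

420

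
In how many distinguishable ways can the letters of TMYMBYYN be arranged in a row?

3360

The 8 letters of TMYMBYYN have repeats: M appearing twice and Y appearing 3 times.
Dividing 8! = 40320 by 3!·2! = 12 for the repeated letters gives 3360.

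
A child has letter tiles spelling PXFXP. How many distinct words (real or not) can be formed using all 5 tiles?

30

Letter multiplicities in PXFXP: F×1, P×2, X×2.
So there are 5! / (2!·2!) = 30 distinguishable arrangements.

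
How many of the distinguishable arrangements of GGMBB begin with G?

12

With the first slot taken by G, it remains to arrange the other 4 letters (GMBB).
Those 4 letters have B appearing twice, giving (4)!/(2!) = 12.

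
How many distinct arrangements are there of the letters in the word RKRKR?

RKRKR has 5 letters with K appearing twice and R appearing 3 times.
The number of distinct arrangements is 5!/(3!·2!) = 120/12 = 10.

10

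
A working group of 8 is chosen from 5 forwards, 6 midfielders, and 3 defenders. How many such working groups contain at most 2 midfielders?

Split by how many midfielders are chosen (0 through 2).
Sum: C(6,0)·C(8,8) + C(6,1)·C(8,7) + C(6,2)·C(8,6) = 1 + 48 + 420 = 469.

469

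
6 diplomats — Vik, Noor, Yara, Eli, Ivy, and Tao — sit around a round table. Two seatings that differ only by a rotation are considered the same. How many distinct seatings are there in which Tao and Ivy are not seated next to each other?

Without the restriction there are (5)! = 120 seatings.
Those with Tao next to Ivy: fuse the pair into one unit and seat 5 units around a circle — 2·(4)! = 48.
Subtracting, 120 − 48 = 72.

72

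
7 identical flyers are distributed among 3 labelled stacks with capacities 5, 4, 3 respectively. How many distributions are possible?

17

By stars and bars, unrestricted non-negative solutions to x_1+…+x_3 = 7 number C(7+2,2) = 36.
Subtract solutions that violate a single cap (substitute x_i' = x_i − (cap_i+1)): x_1 ≥ 6 gives C(3,2) = 3; x_2 ≥ 5 gives C(4,2) = 6; x_3 ≥ 4 gives C(5,2) = 10. Together 19.
No two caps can be exceeded simultaneously, so the pair terms are all 0.
By inclusion–exclusion the count is 36 − 19 + 0 = 17.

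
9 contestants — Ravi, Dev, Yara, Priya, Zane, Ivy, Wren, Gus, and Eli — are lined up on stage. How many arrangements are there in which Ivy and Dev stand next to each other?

Place the 7 others and the Ivy-Dev pair as 8 objects in a line; the pair has 2 internal arrangements.
So the count is 2·(8)! = 80640.

80640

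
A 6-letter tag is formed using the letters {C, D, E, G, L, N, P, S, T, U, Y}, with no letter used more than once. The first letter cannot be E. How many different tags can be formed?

The first letter has 11−1 = 10 choices (anything except E).
The remaining 5 letters are filled from the other 10 symbols without repetition: 10 × 9 × 8 × 7 × 6 = 30240.
Total: 10 × 30240 = 302400.

302400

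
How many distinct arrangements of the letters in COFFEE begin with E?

Fix E in the first position and arrange the remaining 5 letters.
Those 5 letters have F appearing twice, giving (5)!/(2!) = 60.

60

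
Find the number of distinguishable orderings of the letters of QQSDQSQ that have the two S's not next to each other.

75

Total arrangements of QQSDQSQ: 7!/(4!·2!) = 105.
Arrangements with the S's together: treat SS as one letter, giving (6)!/(4!) = 30.
Hence 105 − 30 = 75.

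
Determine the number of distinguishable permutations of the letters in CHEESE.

120

Letter multiplicities in CHEESE: C×1, E×3, H×1, S×1.
The number of distinct arrangements is 6!/(3!) = 720/6 = 120.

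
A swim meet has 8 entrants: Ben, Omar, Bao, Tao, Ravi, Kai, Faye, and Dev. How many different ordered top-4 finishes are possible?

There are 8 choices for 1st place, 7 for 2nd, and so on down to 5 for position 4.
That gives 8 × 7 × 6 × 5 = 1680.

1680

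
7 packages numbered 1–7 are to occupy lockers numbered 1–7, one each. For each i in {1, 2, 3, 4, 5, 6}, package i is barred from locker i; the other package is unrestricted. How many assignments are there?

Let Aᵢ (for 1 ≤ i ≤ 6) be the placements that put package i in its forbidden locker. Any j of these fix j positions, leaving (7−j)! ways to fill the rest, and there are C(6,j) ways to pick which j.
By inclusion–exclusion, the number of valid placements is Σ_{j=0}^{6} (−1)^j C(6,j)·(7−j)!.
Computing: 5040 − 4320 + 1800 − 480 + 90 − 12 + 1 = 2119.

2119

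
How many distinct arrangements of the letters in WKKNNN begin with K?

With the first slot taken by K, it remains to arrange the other 5 letters (WKNNN).
Those 5 letters have N appearing 3 times, giving (5)!/(3!) = 20.

20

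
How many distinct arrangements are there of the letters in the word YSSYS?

10

Letter multiplicities in YSSYS: S×3, Y×2.
So there are 5! / (3!·2!) = 10 distinguishable arrangements.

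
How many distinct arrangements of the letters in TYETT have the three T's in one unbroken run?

Treat the 3 copies of T as a single block. The multiset to arrange is then {TTT, E, Y}, 3 items in all.
All 3 items are distinct, so there are (3)! = 6 arrangements.

6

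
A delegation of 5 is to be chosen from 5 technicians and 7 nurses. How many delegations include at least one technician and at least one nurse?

770

Unrestricted: C(12,5) = 792 ways to pick any 5 of the 12.
Selections missing a whole group: no technicians → C(7,5) = 21; no nurses → C(5,5) = 1.
Both groups omitted at once is impossible, so 792 − 22 = 770.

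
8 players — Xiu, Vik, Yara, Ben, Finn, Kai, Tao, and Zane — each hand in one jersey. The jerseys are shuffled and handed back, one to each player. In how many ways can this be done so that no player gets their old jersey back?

Let Aᵢ be the assignments in which player i gets their old jersey. We want the size of the complement of A₁∪…∪A_8.
By inclusion–exclusion this is Σ_{j=0}^{8} (−1)^j C(8,j)·(8−j)!.
Computing: 40320 − 40320 + 20160 − 6720 + 1680 − 336 + 56 − 8 + 1 = 14833.

14833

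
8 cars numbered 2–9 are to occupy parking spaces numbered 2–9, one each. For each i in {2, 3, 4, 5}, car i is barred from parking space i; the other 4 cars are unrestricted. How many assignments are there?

Let Aᵢ (for 2 ≤ i ≤ 5) be the placements that put car i in its forbidden parking space. Any j of these fix j positions, leaving (8−j)! ways to fill the rest, and there are C(4,j) ways to pick which j.
By inclusion–exclusion, the number of valid placements is Σ_{j=0}^{4} (−1)^j C(4,j)·(8−j)!.
Computing: 40320 − 20160 + 4320 − 480 + 24 = 24024.

24024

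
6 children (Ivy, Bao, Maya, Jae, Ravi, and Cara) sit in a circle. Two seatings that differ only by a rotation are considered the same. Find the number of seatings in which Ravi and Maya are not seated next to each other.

72

Without the restriction there are (5)! = 120 seatings.
Seatings with Ravi beside Maya: treat them as a block with 2 internal orders, giving 2 × (4)! = 48.
Subtracting, 120 − 48 = 72.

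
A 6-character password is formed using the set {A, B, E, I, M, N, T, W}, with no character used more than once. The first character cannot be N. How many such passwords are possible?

The first character has 8−1 = 7 choices (anything except N).
The remaining 5 characters are filled from the other 7 symbols without repetition: 7 × 6 × 5 × 4 × 3 = 2520.
Total: 7 × 2520 = 17640.

17640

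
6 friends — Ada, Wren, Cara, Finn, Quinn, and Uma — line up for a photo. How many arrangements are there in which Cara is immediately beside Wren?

240

Treat {Cara, Wren} as a single unit. There are 5 units to order, and the pair itself can be ordered 2 ways.
That gives 2 × 5! = 2 × 120 = 240.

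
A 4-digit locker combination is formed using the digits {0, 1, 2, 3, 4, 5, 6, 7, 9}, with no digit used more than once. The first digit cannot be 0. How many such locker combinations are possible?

2688

The first digit has 9−1 = 8 choices (anything except 0).
The remaining 3 digits are filled from the other 8 symbols without repetition: 8 × 7 × 6 = 336.
Total: 8 × 336 = 2688.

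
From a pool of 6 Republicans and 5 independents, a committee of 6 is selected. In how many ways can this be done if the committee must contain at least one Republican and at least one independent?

With no constraint there are C(11,6) = 462 possible selections.
Subtract selections that omit an entire group: no Republicans → C(5,6) = 0; no independents → C(6,6) = 1.
Both groups omitted at once is impossible, so 462 − 1 = 461.

461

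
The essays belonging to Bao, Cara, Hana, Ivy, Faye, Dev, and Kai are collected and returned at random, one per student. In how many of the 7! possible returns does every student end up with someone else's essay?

This is the derangement count D_7: permutations of 7 items with no fixed point.
By inclusion–exclusion this is Σ_{j=0}^{7} (−1)^j C(7,j)·(7−j)!.
Computing: 5040 − 5040 + 2520 − 840 + 210 − 42 + 7 − 1 = 1854.

1854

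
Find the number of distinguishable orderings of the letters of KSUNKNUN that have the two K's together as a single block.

Treat the 2 copies of K as a single block. The multiset to arrange is then {KK, N, N, N, S, U, U}, 7 items in all.
That gives (7)!/(3!·2!) = 420 arrangements.

420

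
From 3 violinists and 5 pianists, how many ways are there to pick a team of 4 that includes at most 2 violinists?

Split by how many violinists are chosen (0 through 2).
Sum: C(3,0)·C(5,4) + C(3,1)·C(5,3) + C(3,2)·C(5,2) = 5 + 30 + 30 = 65.

65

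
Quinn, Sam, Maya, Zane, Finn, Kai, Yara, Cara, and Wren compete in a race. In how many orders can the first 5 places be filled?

15120

There are 9 choices for 1st place, 8 for 2nd, and so on down to 5 for position 5.
That gives 9 × 8 × 7 × 6 × 5 = 15120.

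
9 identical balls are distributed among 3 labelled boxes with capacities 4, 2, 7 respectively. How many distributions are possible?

Without the upper bounds there are C(11,2) = 55 ways to split 9 among 3 boxes.
Subtract solutions that violate a single cap (substitute x_i' = x_i − (cap_i+1)): x_1 ≥ 5 gives C(6,2) = 15; x_2 ≥ 3 gives C(8,2) = 28; x_3 ≥ 8 gives C(3,2) = 3. Together 46.
Add back pairs where two caps are both exceeded: 3 + 0 + 0 = 3.
By inclusion–exclusion the count is 55 − 46 + 3 = 12.

12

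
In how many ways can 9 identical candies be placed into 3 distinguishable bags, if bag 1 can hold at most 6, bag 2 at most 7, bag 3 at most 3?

25

Ignoring the caps, the number of non-negative solutions to x_1+…+x_3 = 9 is C(11,2) = 55.
Subtract solutions that violate a single cap (substitute x_i' = x_i − (cap_i+1)): x_1 ≥ 7 gives C(4,2) = 6; x_2 ≥ 8 gives C(3,2) = 3; x_3 ≥ 4 gives C(7,2) = 21. Together 30.
No two caps can be exceeded simultaneously, so the pair terms are all 0.
By inclusion–exclusion the count is 55 − 30 + 0 = 25.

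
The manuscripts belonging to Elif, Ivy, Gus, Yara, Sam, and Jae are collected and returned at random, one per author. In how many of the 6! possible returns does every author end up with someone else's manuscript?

265

Let Aᵢ be the assignments in which author i gets their own manuscript. We want the size of the complement of A₁∪…∪A_6.
By inclusion–exclusion this is Σ_{j=0}^{6} (−1)^j C(6,j)·(6−j)!.
Computing: 720 − 720 + 360 − 120 + 30 − 6 + 1 = 265.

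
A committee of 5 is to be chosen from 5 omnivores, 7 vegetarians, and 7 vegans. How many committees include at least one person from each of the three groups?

8085

Total 5-person selections from all 19: C(19,5) = 11628.
Selections missing a whole group: no omnivores → C(14,5) = 2002; no vegetarians → C(12,5) = 792; no vegans → C(12,5) = 792.
Add back selections omitting two groups (i.e. drawn from a single group): C(5,5) + C(7,5) + C(7,5) = 43.
By inclusion–exclusion: 11628 − 3586 + 43 = 8085.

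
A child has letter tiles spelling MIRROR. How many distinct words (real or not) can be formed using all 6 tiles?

120

Letter multiplicities in MIRROR: I×1, M×1, O×1, R×3.
The number of distinct arrangements is 6!/(3!) = 720/6 = 120.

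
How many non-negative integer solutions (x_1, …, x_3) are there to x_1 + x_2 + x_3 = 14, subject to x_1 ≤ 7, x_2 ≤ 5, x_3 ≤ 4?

By stars and bars, unrestricted non-negative solutions to x_1+…+x_3 = 14 number C(14+2,2) = 120.
Subtract solutions that violate a single cap (substitute x_i' = x_i − (cap_i+1)): x_1 ≥ 8 gives C(8,2) = 28; x_2 ≥ 6 gives C(10,2) = 45; x_3 ≥ 5 gives C(11,2) = 55. Together 128.
Add back pairs where two caps are both exceeded: 1 + 3 + 10 = 14.
By inclusion–exclusion the count is 120 − 128 + 14 = 6.

6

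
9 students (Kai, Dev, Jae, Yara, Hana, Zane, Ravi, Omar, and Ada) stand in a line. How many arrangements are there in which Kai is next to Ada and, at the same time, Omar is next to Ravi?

Treat {Kai,Ada} as one block (2 orders) and {Omar,Ravi} as another (2 orders).
That leaves 7 units to arrange: 2 × 2 × 7! = 4 × 5040 = 20160.

20160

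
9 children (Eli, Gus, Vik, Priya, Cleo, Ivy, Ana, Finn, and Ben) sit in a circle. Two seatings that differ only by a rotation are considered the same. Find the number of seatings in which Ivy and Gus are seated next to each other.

Glue Ivy and Gus into a block (2 internal orders). Seating 8 units around a circle gives (7)! arrangements.
So 2 × (7)! = 2 × 5040 = 10080.

10080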